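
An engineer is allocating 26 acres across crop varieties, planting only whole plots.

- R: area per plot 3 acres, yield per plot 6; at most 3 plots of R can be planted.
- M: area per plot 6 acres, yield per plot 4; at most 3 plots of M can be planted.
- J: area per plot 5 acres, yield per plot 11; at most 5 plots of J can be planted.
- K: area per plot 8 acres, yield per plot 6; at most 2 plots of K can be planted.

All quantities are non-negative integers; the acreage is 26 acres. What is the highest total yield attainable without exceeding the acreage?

J has the best ratio (11/5); taking only J gives at most 5×11 = 55 (stopped by the area limit).
Mixing does better — 2×R and 4×J: area 26 ≤ 26, yield 2·6 + 4·11 = 56.

56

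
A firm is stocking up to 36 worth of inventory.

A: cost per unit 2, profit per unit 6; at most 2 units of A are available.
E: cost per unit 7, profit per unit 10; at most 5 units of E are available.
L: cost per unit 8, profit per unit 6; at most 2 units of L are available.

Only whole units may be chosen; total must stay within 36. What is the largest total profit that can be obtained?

Take 2×A and 4×E: cost 32 ≤ 36, profit 2·6 + 4·10 = 52.
A has the best ratio (6/2) and is taken to its limit of 2; remaining capacity is filled optimally with the others.

52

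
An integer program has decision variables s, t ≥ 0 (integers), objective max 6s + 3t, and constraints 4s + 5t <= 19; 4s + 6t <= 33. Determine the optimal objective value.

Relaxing integrality, the LP optimum is 28.50 at (s,t) = (4.75, 0), which is not an integer point.
(s,t)=(4,0): 4·4+5·0=16≤19, 4·4+6·0=16≤33, objective 24.
(s,t)=(3,1): 4·3+5·1=17≤19, 4·3+6·1=18≤33, objective 21.
(s,t)=(3,0): 4·3+5·0=12≤19, 4·3+6·0=12≤33, objective 18.
No feasible integer point exceeds 24.

24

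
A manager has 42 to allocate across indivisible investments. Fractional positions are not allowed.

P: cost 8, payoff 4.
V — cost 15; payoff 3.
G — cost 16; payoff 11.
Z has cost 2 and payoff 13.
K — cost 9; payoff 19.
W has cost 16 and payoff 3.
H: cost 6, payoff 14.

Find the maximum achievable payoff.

P + V + Z + K + H: cost 8 + 15 + 2 + 9 + 6 = 40 ≤ 42, payoff 4 + 3 + 13 + 19 + 14 = 53.
P + G + Z + K + H: cost 8 + 16 + 2 + 9 + 6 = 41 ≤ 42, payoff 4 + 11 + 13 + 19 + 14 = 61.
G + Z + K + H: cost 16 + 2 + 9 + 6 = 33 ≤ 42, payoff 11 + 13 + 19 + 14 = 57.
Best is P, G, Z, K, and H with total payoff 61.

61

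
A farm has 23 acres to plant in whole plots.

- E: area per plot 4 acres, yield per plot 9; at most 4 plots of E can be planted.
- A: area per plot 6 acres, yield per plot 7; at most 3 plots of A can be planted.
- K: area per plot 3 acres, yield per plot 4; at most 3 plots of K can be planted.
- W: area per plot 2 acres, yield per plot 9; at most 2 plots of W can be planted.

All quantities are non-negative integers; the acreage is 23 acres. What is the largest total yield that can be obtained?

58

W has the best ratio (9/2); taking only W gives at most 2×9 = 18 (stopped by the supply cap of 2).
Mixing does better — 4×E, 1×K, and 2×W: area 23 ≤ 23, yield 4·9 + 1·4 + 2·9 = 58.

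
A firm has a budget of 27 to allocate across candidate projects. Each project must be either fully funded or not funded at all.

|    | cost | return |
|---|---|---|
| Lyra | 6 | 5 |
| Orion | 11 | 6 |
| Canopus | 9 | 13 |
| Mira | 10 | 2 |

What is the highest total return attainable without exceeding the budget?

24

Allowing fractional choices, the relaxed optimum would be about 24.2, but projects are indivisible.
Orion + Canopus: cost 11 + 9 = 20 ≤ 27, return 6 + 13 = 19.
Lyra + Orion + Canopus: cost 6 + 11 + 9 = 26 ≤ 27, return 5 + 6 + 13 = 24.
Lyra + Canopus + Mira: cost 6 + 9 + 10 = 25 ≤ 27, return 5 + 13 + 2 = 20.
Best is Lyra, Orion, and Canopus with total return 24.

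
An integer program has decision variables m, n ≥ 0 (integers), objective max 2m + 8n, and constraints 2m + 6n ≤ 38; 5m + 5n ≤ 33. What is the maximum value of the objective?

48

(m,n)=(0,6): 2·0+6·6=36≤38, 5·0+5·6=30≤33, objective 48.
(m,n)=(1,5): 2·1+6·5=32≤38, 5·1+5·5=30≤33, objective 42.
(m,n)=(0,5): 2·0+6·5=30≤38, 5·0+5·5=25≤33, objective 40.
No feasible integer point exceeds 48.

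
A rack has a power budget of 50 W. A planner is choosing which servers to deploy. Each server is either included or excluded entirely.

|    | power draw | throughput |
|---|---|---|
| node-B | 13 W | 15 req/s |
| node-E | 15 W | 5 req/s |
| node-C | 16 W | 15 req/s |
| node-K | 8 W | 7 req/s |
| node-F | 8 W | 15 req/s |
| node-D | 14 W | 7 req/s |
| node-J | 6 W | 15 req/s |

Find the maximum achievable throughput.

60

Take node-B, node-C, node-F, and node-J: power draw 13 + 16 + 8 + 6 = 43 ≤ 50, throughput 15 + 15 + 15 + 15 = 60.
No other feasible combination does better.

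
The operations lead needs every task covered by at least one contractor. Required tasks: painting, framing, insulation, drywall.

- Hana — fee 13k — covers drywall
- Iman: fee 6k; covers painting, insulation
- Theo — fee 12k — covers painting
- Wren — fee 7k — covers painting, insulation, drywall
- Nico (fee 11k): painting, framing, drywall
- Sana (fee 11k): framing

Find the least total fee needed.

17

This is a weighted set-cover instance.
The greedy cost-per-new-task heuristic would pick Wren and Nico for 18, but a cheaper cover exists.
Choose Iman and Nico: together they cover painting, framing, insulation, drywall — every task.
Total fee: 6 + 11 = 17.
No cover costs less than 17.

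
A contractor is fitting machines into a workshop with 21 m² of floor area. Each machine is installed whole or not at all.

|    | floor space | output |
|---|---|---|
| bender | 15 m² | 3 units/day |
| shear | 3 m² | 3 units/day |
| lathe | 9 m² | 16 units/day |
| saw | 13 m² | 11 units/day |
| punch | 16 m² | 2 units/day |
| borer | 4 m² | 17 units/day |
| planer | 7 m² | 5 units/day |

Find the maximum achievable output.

38

shear + lathe + borer: floor space 3 + 9 + 4 = 16 ≤ 21, output 3 + 16 + 17 = 36.
lathe + borer + planer: floor space 9 + 4 + 7 = 20 ≤ 21, output 16 + 17 + 5 = 38.
Best is lathe, borer, and planer with total output 38.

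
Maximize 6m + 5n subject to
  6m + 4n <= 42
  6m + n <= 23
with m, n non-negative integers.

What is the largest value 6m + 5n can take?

(m,n)=(1,9): 6·1+4·9=42≤42, 6·1+1·9=15≤23, objective 51.
(m,n)=(0,10): 6·0+4·10=40≤42, 6·0+1·10=10≤23, objective 50.
(m,n)=(1,8): 6·1+4·8=38≤42, 6·1+1·8=14≤23, objective 46.
No feasible integer point exceeds 51.

51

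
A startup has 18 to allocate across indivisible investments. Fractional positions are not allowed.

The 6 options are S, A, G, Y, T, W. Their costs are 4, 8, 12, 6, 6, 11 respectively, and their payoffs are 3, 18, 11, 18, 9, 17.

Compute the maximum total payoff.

Allowing fractional choices, the relaxed optimum would be about 42.2, but investments are indivisible.
S + A + Y: cost 4 + 8 + 6 = 18 ≤ 18, payoff 3 + 18 + 18 = 39.
A + Y: cost 8 + 6 = 14 ≤ 18, payoff 18 + 18 = 36.
Best is S, A, and Y with total payoff 39.

39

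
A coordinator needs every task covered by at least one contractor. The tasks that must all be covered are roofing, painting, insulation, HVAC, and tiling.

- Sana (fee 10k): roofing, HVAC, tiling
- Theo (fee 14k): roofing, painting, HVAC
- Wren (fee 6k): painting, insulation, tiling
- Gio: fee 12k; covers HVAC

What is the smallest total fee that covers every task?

16

Choose Sana and Wren: together they cover roofing, painting, insulation, HVAC, tiling — every task.
Total fee: 10 + 6 = 16.
No cover costs less than 16.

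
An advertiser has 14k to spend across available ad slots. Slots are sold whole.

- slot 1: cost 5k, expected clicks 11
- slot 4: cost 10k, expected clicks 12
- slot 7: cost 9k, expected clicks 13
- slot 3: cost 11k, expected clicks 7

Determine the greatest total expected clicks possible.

slot 7: cost 9 ≤ 14, expected clicks 13.
slot 1 + slot 7: cost 5 + 9 = 14 ≤ 14, expected clicks 11 + 13 = 24.
Best is slot 1 and slot 7 with total expected clicks 24.

24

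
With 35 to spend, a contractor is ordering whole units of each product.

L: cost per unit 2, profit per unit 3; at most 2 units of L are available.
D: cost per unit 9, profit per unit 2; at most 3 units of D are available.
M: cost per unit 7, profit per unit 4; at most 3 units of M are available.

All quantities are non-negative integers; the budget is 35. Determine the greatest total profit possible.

20

2×L, 1×D, and 3×M: cost 34 ≤ 35, profit 2·3 + 1·2 + 3·4 = 20.
2×L and 3×M: cost 25 ≤ 35, profit 2·3 + 3·4 = 18.
Best is 20.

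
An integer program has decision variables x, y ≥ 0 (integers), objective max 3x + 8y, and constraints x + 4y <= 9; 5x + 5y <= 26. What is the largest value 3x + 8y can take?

(x,y)=(4,1): 1·4+4·1=8≤9, 5·4+5·1=25≤26, objective 20.
(x,y)=(3,1): 1·3+4·1=7≤9, 5·3+5·1=20≤26, objective 17.
(x,y)=(5,0): 1·5+4·0=5≤9, 5·5+5·0=25≤26, objective 15.
Maximum is 20 at (x,y)=(4,1).

20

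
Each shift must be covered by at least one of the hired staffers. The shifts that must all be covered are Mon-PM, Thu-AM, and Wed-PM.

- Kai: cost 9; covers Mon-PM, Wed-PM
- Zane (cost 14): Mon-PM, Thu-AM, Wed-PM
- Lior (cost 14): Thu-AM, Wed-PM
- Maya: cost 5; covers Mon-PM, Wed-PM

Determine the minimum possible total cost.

The greedy cost-per-new-shift heuristic would pick Maya and Zane for 19, but a cheaper cover exists.
Zane alone covers Mon-PM, Thu-AM, Wed-PM — every shift.
Total cost: 14.
No cover costs less than 14.

14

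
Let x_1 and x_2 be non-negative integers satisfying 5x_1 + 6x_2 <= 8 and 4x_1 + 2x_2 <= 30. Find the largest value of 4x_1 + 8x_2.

8

Relaxing integrality, the LP optimum is 10.67 at (x_1,x_2) = (0, 1.33), which is not an integer point.
(x_1,x_2)=(0,1) is feasible, giving 8.
(x_1,x_2)=(1,0) is feasible, giving 4.
(x_1,x_2)=(0,0) is feasible, giving 0.
No feasible integer point exceeds 8.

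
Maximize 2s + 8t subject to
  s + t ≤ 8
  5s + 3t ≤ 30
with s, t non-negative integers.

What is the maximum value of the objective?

(s,t)=(0,8): 1·0+1·8=8≤8, 5·0+3·8=24≤30, objective 64.
(s,t)=(1,7): 1·1+1·7=8≤8, 5·1+3·7=26≤30, objective 58.
(s,t)=(0,7): 1·0+1·7=7≤8, 5·0+3·7=21≤30, objective 56.
Maximum is 64 at (s,t)=(0,8).

64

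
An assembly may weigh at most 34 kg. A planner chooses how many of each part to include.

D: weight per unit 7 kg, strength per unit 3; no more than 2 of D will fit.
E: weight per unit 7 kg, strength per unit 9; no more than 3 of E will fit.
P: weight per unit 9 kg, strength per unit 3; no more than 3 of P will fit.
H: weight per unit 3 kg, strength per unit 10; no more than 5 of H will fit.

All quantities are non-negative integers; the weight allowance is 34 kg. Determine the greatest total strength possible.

H has the best ratio (10/3); taking only H gives at most 5×10 = 50 (stopped by the supply cap of 5).
Mixing does better — 2×E and 5×H: weight 29 ≤ 34, strength 2·9 + 5·10 = 68.

68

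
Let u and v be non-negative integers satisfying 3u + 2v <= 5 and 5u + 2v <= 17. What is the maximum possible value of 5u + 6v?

12

(u,v)=(0,2): 3·0+2·2=4≤5, 5·0+2·2=4≤17, objective 12.
(u,v)=(1,1): 3·1+2·1=5≤5, 5·1+2·1=7≤17, objective 11.
The best lattice point is (0,2), giving 12.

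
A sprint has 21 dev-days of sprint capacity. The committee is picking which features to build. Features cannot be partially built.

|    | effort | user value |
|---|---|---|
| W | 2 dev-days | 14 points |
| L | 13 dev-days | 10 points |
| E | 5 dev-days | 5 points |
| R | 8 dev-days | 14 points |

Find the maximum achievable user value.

W + L + E: effort 2 + 13 + 5 = 20 ≤ 21, user value 14 + 10 + 5 = 29.
W + E + R: effort 2 + 5 + 8 = 15 ≤ 21, user value 14 + 5 + 14 = 33.
W + R: effort 2 + 8 = 10 ≤ 21, user value 14 + 14 = 28.
Best is W, E, and R with total user value 33.

33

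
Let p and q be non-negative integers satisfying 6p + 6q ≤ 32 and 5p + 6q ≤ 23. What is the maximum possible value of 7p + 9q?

34

Relaxing integrality, the LP optimum is 34.50 at (p,q) = (0, 3.83), which is not an integer point.
(p,q)=(1,3): 6·1+6·3=24≤32, 5·1+6·3=23≤23, objective 34.
(p,q)=(2,2): 6·2+6·2=24≤32, 5·2+6·2=22≤23, objective 32.
(p,q)=(0,3): 6·0+6·3=18≤32, 5·0+6·3=18≤23, objective 27.
No feasible integer point exceeds 34.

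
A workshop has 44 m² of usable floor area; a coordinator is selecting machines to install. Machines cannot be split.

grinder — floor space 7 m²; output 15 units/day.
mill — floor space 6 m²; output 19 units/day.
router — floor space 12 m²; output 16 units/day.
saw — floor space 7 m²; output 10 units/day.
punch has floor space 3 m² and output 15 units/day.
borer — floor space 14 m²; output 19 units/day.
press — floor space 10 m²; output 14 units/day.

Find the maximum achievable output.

grinder + mill + router + punch + borer: floor space 7 + 6 + 12 + 3 + 14 = 42 ≤ 44, output 15 + 19 + 16 + 15 + 19 = 84.
grinder + mill + punch + borer + press: floor space 7 + 6 + 3 + 14 + 10 = 40 ≤ 44, output 15 + 19 + 15 + 19 + 14 = 82.
grinder + mill + router + punch + press: floor space 7 + 6 + 12 + 3 + 10 = 38 ≤ 44, output 15 + 19 + 16 + 15 + 14 = 79.
Best is grinder, mill, router, punch, and borer with total output 84.

84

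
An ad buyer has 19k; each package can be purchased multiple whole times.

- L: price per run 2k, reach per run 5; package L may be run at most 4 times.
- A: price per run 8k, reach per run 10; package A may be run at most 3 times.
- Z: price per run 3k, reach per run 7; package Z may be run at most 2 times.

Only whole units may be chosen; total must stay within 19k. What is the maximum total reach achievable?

37

Take 4×L, 1×A, and 1×Z: price 19 ≤ 19, reach 4·5 + 1·10 + 1·7 = 37.
L has the best ratio (5/2) and is taken to its limit of 4; remaining capacity is filled optimally with the others.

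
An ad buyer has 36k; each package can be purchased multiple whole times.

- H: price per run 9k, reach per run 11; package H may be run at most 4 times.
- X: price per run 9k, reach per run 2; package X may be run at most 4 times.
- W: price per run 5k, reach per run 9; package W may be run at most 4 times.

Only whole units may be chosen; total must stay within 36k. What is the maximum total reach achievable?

49

This is a bounded integer knapsack.
W has the best ratio (9/5); taking only W gives at most 4×9 = 36 (stopped by the supply cap of 4).
Mixing does better — 2×H and 3×W: price 33 ≤ 36, reach 2·11 + 3·9 = 49.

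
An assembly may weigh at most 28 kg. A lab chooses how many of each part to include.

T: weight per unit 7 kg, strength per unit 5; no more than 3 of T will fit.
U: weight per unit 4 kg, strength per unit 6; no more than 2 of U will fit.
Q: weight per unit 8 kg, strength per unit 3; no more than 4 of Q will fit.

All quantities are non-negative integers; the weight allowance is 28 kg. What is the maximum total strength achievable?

22

Take 2×T and 2×U: weight 22 ≤ 28, strength 2·5 + 2·6 = 22.
U has the best ratio (6/4) and is taken to its limit of 2; remaining capacity is filled optimally with the others.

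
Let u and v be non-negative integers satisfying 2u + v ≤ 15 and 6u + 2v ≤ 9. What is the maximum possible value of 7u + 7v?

(u,v)=(0,4) is feasible, giving 28.
(u,v)=(0,3) is feasible, giving 21.
Maximum is 28 at (u,v)=(0,4).

28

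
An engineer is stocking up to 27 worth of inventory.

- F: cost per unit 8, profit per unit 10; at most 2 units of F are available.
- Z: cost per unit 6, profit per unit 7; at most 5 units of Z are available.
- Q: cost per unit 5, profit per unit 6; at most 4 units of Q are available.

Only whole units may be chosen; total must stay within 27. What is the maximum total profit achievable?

Take 2×F, 1×Z, and 1×Q: cost 27 ≤ 27, profit 2·10 + 1·7 + 1·6 = 33.
F has the best ratio (10/8) and is taken to its limit of 2; remaining capacity is filled optimally with the others.

33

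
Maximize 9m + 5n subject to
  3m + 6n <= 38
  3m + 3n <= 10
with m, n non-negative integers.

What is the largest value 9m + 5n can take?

27

The continuous relaxation peaks at (3.33, 0) with value 30.00; rounding to a feasible lattice point costs some objective.
(m,n)=(3,0): 3·3+6·0=9≤38, 3·3+3·0=9≤10, objective 27.
(m,n)=(2,1): 3·2+6·1=12≤38, 3·2+3·1=9≤10, objective 23.
(m,n)=(2,0): 3·2+6·0=6≤38, 3·2+3·0=6≤10, objective 18.
Maximum is 27 at (m,n)=(3,0).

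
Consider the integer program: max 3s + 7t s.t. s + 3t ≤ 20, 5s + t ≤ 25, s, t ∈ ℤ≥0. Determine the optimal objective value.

48

Relaxing integrality, the LP optimum is 49.29 at (s,t) = (3.93, 5.36), which is not an integer point.
(s,t)=(2,6): 1·2+3·6=20≤20, 5·2+1·6=16≤25, objective 48.
(s,t)=(4,5): 1·4+3·5=19≤20, 5·4+1·5=25≤25, objective 47.
(s,t)=(1,6): 1·1+3·6=19≤20, 5·1+1·6=11≤25, objective 45.
(s,t)=(3,5): 1·3+3·5=18≤20, 5·3+1·5=20≤25, objective 44.
Maximum is 48 at (s,t)=(2,6).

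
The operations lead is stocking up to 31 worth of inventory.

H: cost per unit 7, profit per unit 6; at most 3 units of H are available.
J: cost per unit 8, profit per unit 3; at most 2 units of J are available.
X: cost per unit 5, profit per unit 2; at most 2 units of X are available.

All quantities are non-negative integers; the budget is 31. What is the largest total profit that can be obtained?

3×H and 2×X: cost 31 ≤ 31, profit 3·6 + 2·2 = 22.
3×H and 1×J: cost 29 ≤ 31, profit 3·6 + 1·3 = 21.
Best is 22.

22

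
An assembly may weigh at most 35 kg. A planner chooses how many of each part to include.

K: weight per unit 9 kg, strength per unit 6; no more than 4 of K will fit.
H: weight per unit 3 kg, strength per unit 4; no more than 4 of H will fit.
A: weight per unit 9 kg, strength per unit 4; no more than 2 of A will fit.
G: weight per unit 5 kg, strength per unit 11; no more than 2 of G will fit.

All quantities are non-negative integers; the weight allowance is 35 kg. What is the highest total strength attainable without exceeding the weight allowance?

This is a bounded integer knapsack.
Take 1×K, 4×H, and 2×G: weight 31 ≤ 35, strength 1·6 + 4·4 + 2·11 = 44.
G has the best ratio (11/5) and is taken to its limit of 2; remaining capacity is filled optimally with the others.

44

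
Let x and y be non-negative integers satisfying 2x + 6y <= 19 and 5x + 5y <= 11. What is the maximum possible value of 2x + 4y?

(x,y)=(0,2) is feasible, giving 8.
(x,y)=(1,1) is feasible, giving 6.
(x,y)=(0,1) is feasible, giving 4.
No feasible integer point exceeds 8.

8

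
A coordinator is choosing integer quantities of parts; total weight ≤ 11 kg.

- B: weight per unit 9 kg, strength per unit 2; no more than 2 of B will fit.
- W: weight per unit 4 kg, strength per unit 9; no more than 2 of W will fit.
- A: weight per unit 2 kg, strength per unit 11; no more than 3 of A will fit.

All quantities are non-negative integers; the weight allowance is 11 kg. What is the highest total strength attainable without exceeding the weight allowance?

42

Take 1×W and 3×A: weight 10 ≤ 11, strength 1·9 + 3·11 = 42.
A has the best ratio (11/2) and is taken to its limit of 3; remaining capacity is filled optimally with the others.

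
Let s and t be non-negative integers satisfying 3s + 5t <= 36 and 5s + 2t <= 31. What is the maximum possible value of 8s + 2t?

Relaxing integrality, the LP optimum is 49.60 at (s,t) = (6.2, 0), which is not an integer point.
(s,t)=(6,0): 3·6+5·0=18≤36, 5·6+2·0=30≤31, objective 48.
(s,t)=(5,1): 3·5+5·1=20≤36, 5·5+2·1=27≤31, objective 42.
(s,t)=(5,0): 3·5+5·0=15≤36, 5·5+2·0=25≤31, objective 40.
Maximum is 48 at (s,t)=(6,0).

48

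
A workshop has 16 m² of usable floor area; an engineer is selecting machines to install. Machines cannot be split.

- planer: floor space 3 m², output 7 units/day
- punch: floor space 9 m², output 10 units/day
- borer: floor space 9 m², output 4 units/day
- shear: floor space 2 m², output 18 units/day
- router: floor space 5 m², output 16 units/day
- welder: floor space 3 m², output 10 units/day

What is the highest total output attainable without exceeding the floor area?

51

Allowing fractional choices, the relaxed optimum would be about 54.3, but machines are indivisible.
planer + shear + router + welder: floor space 3 + 2 + 5 + 3 = 13 ≤ 16, output 7 + 18 + 16 + 10 = 51.
shear + router + welder: floor space 2 + 5 + 3 = 10 ≤ 16, output 18 + 16 + 10 = 44.
Best is planer, shear, router, and welder with total output 51.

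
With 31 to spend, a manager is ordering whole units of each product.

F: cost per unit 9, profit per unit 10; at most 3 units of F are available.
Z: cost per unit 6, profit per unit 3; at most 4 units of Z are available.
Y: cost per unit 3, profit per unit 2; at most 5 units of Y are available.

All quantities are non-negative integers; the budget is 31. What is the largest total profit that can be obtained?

F has the best ratio (10/9); taking only F gives at most 3×10 = 30 (stopped by the cost limit).
Mixing does better — 3×F and 1×Y: cost 30 ≤ 31, profit 3·10 + 1·2 = 32.

32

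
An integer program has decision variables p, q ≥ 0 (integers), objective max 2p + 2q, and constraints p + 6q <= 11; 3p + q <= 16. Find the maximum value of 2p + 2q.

12

(p,q)=(5,1): 1·5+6·1=11≤11, 3·5+1·1=16≤16, objective 12.
(p,q)=(5,0): 1·5+6·0=5≤11, 3·5+1·0=15≤16, objective 10.
(p,q)=(4,1): 1·4+6·1=10≤11, 3·4+1·1=13≤16, objective 10.
No feasible integer point exceeds 12.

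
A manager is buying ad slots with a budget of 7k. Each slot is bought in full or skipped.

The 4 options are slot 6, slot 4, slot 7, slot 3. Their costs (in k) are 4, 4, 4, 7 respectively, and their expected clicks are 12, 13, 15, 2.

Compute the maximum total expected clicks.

15

Treat it as a binary knapsack problem.
Allowing fractional choices, the relaxed optimum would be about 24.8, but ad slots are indivisible.
slot 4: cost 4 ≤ 7, expected clicks 13.
slot 6: cost 4 ≤ 7, expected clicks 12.
slot 7: cost 4 ≤ 7, expected clicks 15.
Best is slot 7 with total expected clicks 15.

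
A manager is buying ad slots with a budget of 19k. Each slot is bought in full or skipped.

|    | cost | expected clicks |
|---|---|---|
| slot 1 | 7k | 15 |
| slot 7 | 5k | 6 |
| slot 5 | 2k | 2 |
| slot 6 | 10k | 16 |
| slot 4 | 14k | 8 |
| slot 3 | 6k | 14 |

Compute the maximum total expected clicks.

slot 1 + slot 5 + slot 6: cost 7 + 2 + 10 = 19 ≤ 19, expected clicks 15 + 2 + 16 = 33.
slot 1 + slot 7 + slot 3: cost 7 + 5 + 6 = 18 ≤ 19, expected clicks 15 + 6 + 14 = 35.
Best is slot 1, slot 7, and slot 3 with total expected clicks 35.

35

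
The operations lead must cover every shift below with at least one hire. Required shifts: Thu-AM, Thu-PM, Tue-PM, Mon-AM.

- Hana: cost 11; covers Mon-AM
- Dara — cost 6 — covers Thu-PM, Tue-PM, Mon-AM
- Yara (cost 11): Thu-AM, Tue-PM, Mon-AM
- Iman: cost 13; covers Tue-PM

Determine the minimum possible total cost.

17

This is an integer covering problem.
Choose Dara and Yara: together they cover Thu-AM, Thu-PM, Tue-PM, Mon-AM — every shift.
Total cost: 6 + 11 = 17.
No cover costs less than 17.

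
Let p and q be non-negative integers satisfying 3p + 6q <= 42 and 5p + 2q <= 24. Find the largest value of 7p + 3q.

34

Relaxing integrality, the LP optimum is 34.75 at (p,q) = (2.5, 5.75), which is not an integer point.
(p,q)=(4,2): 3·4+6·2=24≤42, 5·4+2·2=24≤24, objective 34.
(p,q)=(3,4): 3·3+6·4=33≤42, 5·3+2·4=23≤24, objective 33.
(p,q)=(2,6): 3·2+6·6=42≤42, 5·2+2·6=22≤24, objective 32.
Maximum is 34 at (p,q)=(4,2).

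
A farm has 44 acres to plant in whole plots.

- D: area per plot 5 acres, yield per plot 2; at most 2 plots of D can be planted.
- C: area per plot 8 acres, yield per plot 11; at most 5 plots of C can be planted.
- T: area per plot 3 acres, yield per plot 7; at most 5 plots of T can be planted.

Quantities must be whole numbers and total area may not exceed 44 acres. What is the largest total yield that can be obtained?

This is a bounded integer knapsack.
T has the best ratio (7/3); taking only T gives at most 5×7 = 35 (stopped by the supply cap of 5).
Mixing does better — 4×C and 4×T: area 44 ≤ 44, yield 4·11 + 4·7 = 72.

72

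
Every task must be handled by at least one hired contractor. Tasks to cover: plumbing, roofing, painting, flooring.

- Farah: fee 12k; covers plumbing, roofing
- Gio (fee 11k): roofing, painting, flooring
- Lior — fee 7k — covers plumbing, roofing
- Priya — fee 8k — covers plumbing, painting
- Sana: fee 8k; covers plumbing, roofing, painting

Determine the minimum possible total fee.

18

This is an integer covering problem.
The greedy cost-per-new-task heuristic would pick Sana and Gio for 19, but a cheaper cover exists.
Choose Gio and Lior: together they cover plumbing, roofing, painting, flooring — every task.
Total fee: 11 + 7 = 18.
No cover costs less than 18.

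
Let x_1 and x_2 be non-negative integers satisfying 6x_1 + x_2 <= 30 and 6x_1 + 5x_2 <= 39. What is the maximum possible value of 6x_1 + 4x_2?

Relaxing integrality, the LP optimum is 36.75 at (x_1,x_2) = (4.62, 2.25), which is not an integer point.
(x_1,x_2)=(4,3): 6·4+1·3=27≤30, 6·4+5·3=39≤39, objective 36.
(x_1,x_2)=(3,4): 6·3+1·4=22≤30, 6·3+5·4=38≤39, objective 34.
(x_1,x_2)=(4,2): 6·4+1·2=26≤30, 6·4+5·2=34≤39, objective 32.
(x_1,x_2)=(3,3): 6·3+1·3=21≤30, 6·3+5·3=33≤39, objective 30.
Maximum is 36 at (x_1,x_2)=(4,3).

36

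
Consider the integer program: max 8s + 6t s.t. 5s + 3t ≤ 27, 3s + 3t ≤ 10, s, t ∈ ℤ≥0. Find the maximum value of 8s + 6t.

24

(s,t)=(3,0): 5·3+3·0=15≤27, 3·3+3·0=9≤10, objective 24.
(s,t)=(2,1): 5·2+3·1=13≤27, 3·2+3·1=9≤10, objective 22.
(s,t)=(2,0): 5·2+3·0=10≤27, 3·2+3·0=6≤10, objective 16.
Maximum is 24 at (s,t)=(3,0).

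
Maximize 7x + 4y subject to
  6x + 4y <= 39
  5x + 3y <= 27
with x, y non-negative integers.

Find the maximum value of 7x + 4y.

The continuous relaxation peaks at (5.4, 0) with value 37.80; rounding to a feasible lattice point costs some objective.
(x,y)=(3,4) is feasible, giving 37.
(x,y)=(5,0) is feasible, giving 35.
(x,y)=(2,5) is feasible, giving 34.
Maximum is 37 at (x,y)=(3,4).

37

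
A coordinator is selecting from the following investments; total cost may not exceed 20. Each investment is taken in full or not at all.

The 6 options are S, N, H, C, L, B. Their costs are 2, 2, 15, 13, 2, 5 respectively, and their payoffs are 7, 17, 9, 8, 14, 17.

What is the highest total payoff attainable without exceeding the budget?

Allowing fractional choices, the relaxed optimum would be about 60.5, but investments are indivisible.
N + L + B: cost 2 + 2 + 5 = 9 ≤ 20, payoff 17 + 14 + 17 = 48.
S + N + L + B: cost 2 + 2 + 2 + 5 = 11 ≤ 20, payoff 7 + 17 + 14 + 17 = 55.
S + N + C + L: cost 2 + 2 + 13 + 2 = 19 ≤ 20, payoff 7 + 17 + 8 + 14 = 46.
Best is S, N, L, and B with total payoff 55.

55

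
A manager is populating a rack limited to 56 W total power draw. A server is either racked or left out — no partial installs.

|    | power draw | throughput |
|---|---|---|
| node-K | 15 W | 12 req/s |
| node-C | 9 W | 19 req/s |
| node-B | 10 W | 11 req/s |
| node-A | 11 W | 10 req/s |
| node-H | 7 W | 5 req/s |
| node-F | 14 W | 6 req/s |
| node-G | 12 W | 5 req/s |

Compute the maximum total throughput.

This is an integer program with binary decision variables.
Take node-K, node-C, node-B, node-A, and node-H: power draw 15 + 9 + 10 + 11 + 7 = 52 ≤ 56, throughput 12 + 19 + 11 + 10 + 5 = 57.
No other feasible combination does better.

57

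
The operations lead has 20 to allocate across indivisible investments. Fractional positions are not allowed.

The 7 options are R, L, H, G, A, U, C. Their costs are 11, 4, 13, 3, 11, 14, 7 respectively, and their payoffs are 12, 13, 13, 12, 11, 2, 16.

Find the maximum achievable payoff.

41

This is an integer program with binary decision variables.
Allowing fractional choices, the relaxed optimum would be about 47.5, but investments are indivisible.
L + H + G: cost 4 + 13 + 3 = 20 ≤ 20, payoff 13 + 13 + 12 = 38.
R + L + G: cost 11 + 4 + 3 = 18 ≤ 20, payoff 12 + 13 + 12 = 37.
L + G + C: cost 4 + 3 + 7 = 14 ≤ 20, payoff 13 + 12 + 16 = 41.
Best is L, G, and C with total payoff 41.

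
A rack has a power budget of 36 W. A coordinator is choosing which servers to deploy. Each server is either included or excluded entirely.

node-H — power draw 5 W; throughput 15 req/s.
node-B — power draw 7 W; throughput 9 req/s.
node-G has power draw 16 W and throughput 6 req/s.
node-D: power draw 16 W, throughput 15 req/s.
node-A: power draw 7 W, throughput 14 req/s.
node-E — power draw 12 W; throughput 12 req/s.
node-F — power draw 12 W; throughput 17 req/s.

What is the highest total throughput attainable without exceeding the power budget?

This is an integer program with binary decision variables.
node-H + node-B + node-D + node-A: power draw 5 + 7 + 16 + 7 = 35 ≤ 36, throughput 15 + 9 + 15 + 14 = 53.
node-H + node-B + node-A + node-F: power draw 5 + 7 + 7 + 12 = 31 ≤ 36, throughput 15 + 9 + 14 + 17 = 55.
node-H + node-A + node-E + node-F: power draw 5 + 7 + 12 + 12 = 36 ≤ 36, throughput 15 + 14 + 12 + 17 = 58.
Best is node-H, node-A, node-E, and node-F with total throughput 58.

58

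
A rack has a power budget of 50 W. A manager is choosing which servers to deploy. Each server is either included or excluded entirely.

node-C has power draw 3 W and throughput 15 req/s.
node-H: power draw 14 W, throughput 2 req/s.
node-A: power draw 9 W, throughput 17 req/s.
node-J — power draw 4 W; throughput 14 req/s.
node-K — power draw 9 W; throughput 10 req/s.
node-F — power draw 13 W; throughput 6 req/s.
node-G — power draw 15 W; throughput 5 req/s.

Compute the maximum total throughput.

62

This is an integer program with binary decision variables.
node-C + node-A + node-J + node-K + node-G: power draw 3 + 9 + 4 + 9 + 15 = 40 ≤ 50, throughput 15 + 17 + 14 + 10 + 5 = 61.
node-C + node-A + node-J + node-K + node-F: power draw 3 + 9 + 4 + 9 + 13 = 38 ≤ 50, throughput 15 + 17 + 14 + 10 + 6 = 62.
node-C + node-H + node-A + node-J + node-K: power draw 3 + 14 + 9 + 4 + 9 = 39 ≤ 50, throughput 15 + 2 + 17 + 14 + 10 = 58.
Best is node-C, node-A, node-J, node-K, and node-F with total throughput 62.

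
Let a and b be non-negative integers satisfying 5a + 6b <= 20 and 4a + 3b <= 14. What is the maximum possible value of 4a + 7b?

The continuous relaxation peaks at (0, 3.33) with value 23.33; rounding to a feasible lattice point costs some objective.
(a,b)=(0,3) is feasible, giving 21.
(a,b)=(1,2) is feasible, giving 18.
(a,b)=(0,2) is feasible, giving 14.
Maximum is 21 at (a,b)=(0,3).

21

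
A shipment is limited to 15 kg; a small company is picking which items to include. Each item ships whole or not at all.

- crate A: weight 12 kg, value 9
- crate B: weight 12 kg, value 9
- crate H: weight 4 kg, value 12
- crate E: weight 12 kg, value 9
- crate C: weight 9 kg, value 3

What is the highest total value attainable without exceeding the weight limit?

Allowing fractional choices, the relaxed optimum would be about 20.2, but items are indivisible.
crate H + crate C: weight 4 + 9 = 13 ≤ 15, value 12 + 3 = 15.
crate H: weight 4 ≤ 15, value 12.
crate A: weight 12 ≤ 15, value 9.
Best is crate H and crate C with total value 15.

15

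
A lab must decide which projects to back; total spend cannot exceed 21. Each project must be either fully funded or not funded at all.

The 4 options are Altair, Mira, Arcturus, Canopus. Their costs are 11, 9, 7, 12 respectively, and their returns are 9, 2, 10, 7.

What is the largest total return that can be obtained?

19

Allowing fractional choices, the relaxed optimum would be about 20.8, but projects are indivisible.
Altair + Arcturus: cost 11 + 7 = 18 ≤ 21, return 9 + 10 = 19.
Arcturus + Canopus: cost 7 + 12 = 19 ≤ 21, return 10 + 7 = 17.
Best is Altair and Arcturus with total return 19.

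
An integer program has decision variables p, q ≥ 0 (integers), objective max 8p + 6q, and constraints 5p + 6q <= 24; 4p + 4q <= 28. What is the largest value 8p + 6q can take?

32

(p,q)=(4,0) is feasible, giving 32.
(p,q)=(3,1) is feasible, giving 30.
(p,q)=(3,0) is feasible, giving 24.
No feasible integer point exceeds 32.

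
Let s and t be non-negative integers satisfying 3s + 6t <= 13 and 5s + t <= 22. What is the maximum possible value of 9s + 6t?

Relaxing integrality, the LP optimum is 39.00 at (s,t) = (4.33, 0), which is not an integer point.
(s,t)=(4,0): 3·4+6·0=12≤13, 5·4+1·0=20≤22, objective 36.
(s,t)=(3,0): 3·3+6·0=9≤13, 5·3+1·0=15≤22, objective 27.
No feasible integer point exceeds 36.

36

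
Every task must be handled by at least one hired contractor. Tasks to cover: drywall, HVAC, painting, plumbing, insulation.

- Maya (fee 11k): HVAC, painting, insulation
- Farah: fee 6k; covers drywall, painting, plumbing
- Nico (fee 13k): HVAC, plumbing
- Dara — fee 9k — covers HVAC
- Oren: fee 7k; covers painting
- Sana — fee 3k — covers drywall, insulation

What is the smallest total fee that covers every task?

This is an integer covering problem.
Choose Maya and Farah: together they cover drywall, HVAC, painting, plumbing, insulation — every task.
Total fee: 11 + 6 = 17.

17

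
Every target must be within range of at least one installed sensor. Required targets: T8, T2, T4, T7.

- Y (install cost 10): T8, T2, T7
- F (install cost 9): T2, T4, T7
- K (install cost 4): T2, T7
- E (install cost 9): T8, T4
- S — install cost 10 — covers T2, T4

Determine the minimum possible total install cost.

Choose K and E: together they cover T8, T2, T4, T7 — every target.
Total install cost: 4 + 9 = 13.

13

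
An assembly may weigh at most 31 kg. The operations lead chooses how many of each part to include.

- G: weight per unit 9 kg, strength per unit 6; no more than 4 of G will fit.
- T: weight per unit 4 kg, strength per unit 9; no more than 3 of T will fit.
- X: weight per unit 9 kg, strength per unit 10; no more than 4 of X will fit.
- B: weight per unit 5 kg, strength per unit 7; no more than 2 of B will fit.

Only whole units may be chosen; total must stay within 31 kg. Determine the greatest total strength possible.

T has the best ratio (9/4); taking only T gives at most 3×9 = 27 (stopped by the supply cap of 3).
Mixing does better — 3×T, 1×X, and 2×B: weight 31 ≤ 31, strength 3·9 + 1·10 + 2·7 = 51.

51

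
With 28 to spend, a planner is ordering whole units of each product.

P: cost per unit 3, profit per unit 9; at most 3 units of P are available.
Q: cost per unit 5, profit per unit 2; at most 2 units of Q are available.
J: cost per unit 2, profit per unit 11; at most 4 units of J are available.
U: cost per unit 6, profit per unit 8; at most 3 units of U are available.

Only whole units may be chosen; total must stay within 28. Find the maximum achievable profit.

This is a bounded integer knapsack.
J has the best ratio (11/2); taking only J gives at most 4×11 = 44 (stopped by the supply cap of 4).
Mixing does better — 3×P, 1×Q, 4×J, and 1×U: cost 28 ≤ 28, profit 3·9 + 1·2 + 4·11 + 1·8 = 81.

81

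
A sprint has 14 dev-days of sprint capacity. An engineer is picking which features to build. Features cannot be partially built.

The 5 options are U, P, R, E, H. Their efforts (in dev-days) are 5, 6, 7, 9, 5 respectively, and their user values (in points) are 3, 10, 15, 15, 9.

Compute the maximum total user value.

25

Take P and R: effort 6 + 7 = 13 ≤ 14, user value 10 + 15 = 25.
No other feasible combination does better.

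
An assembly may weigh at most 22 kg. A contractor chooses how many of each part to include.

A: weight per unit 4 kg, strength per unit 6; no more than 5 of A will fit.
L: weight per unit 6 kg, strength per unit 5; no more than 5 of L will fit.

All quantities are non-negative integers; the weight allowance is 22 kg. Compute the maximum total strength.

30

This is a bounded integer knapsack.
Take 5×A: weight 20 ≤ 22, strength 5·6 = 30.
A has the best ratio (6/4) and is taken to its limit of 5; remaining capacity is filled optimally with the others.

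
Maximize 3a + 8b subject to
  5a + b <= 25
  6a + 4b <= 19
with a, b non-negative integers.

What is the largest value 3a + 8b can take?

32

Relaxing integrality, the LP optimum is 38.00 at (a,b) = (0, 4.75), which is not an integer point.
(a,b)=(0,4): 5·0+1·4=4≤25, 6·0+4·4=16≤19, objective 32.
(a,b)=(1,3): 5·1+1·3=8≤25, 6·1+4·3=18≤19, objective 27.
(a,b)=(0,3): 5·0+1·3=3≤25, 6·0+4·3=12≤19, objective 24.
No feasible integer point exceeds 32.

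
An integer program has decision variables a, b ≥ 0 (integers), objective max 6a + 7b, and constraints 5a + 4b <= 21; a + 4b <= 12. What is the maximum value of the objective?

26

Relaxing integrality, the LP optimum is 30.56 at (a,b) = (2.25, 2.44), which is not an integer point.
(a,b)=(2,2): 5·2+4·2=18≤21, 1·2+4·2=10≤12, objective 26.
(a,b)=(3,1): 5·3+4·1=19≤21, 1·3+4·1=7≤12, objective 25.
(a,b)=(1,2): 5·1+4·2=13≤21, 1·1+4·2=9≤12, objective 20.
(a,b)=(2,1): 5·2+4·1=14≤21, 1·2+4·1=6≤12, objective 19.
No feasible integer point exceeds 26.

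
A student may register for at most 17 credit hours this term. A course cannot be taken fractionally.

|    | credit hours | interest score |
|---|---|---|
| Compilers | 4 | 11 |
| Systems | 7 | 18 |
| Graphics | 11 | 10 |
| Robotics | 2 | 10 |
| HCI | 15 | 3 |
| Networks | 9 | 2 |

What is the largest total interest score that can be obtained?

39

Compilers + Graphics + Robotics: credit hours 4 + 11 + 2 = 17 ≤ 17, interest score 11 + 10 + 10 = 31.
Compilers + Systems + Robotics: credit hours 4 + 7 + 2 = 13 ≤ 17, interest score 11 + 18 + 10 = 39.
Best is Compilers, Systems, and Robotics with total interest score 39.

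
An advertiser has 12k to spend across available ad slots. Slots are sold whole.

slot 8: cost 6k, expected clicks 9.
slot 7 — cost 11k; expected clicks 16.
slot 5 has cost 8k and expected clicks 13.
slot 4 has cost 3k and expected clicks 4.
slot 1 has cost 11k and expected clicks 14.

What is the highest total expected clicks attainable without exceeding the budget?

17

Treat it as a binary knapsack problem.
Allowing fractional choices, the relaxed optimum would be about 19.0, but ad slots are indivisible.
slot 7: cost 11 ≤ 12, expected clicks 16.
slot 5 + slot 4: cost 8 + 3 = 11 ≤ 12, expected clicks 13 + 4 = 17.
Best is slot 5 and slot 4 with total expected clicks 17.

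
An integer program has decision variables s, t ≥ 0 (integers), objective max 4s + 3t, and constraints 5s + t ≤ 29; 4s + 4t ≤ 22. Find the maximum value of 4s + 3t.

(s,t)=(5,0): 5·5+1·0=25≤29, 4·5+4·0=20≤22, objective 20.
(s,t)=(4,1): 5·4+1·1=21≤29, 4·4+4·1=20≤22, objective 19.
No feasible integer point exceeds 20.

20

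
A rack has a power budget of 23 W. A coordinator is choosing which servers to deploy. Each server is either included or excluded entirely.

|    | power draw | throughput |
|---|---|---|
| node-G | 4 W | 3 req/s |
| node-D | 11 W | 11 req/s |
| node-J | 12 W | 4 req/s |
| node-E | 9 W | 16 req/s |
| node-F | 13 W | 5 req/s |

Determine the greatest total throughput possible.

This is a 0-1 knapsack instance.
Take node-D and node-E: power draw 11 + 9 = 20 ≤ 23, throughput 11 + 16 = 27.
No other feasible combination does better.

27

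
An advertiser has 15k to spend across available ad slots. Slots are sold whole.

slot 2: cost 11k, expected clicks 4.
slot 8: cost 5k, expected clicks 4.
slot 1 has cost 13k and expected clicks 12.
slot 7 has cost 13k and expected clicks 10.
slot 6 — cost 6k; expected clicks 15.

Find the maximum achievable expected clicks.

This is an integer program with binary decision variables.
Allowing fractional choices, the relaxed optimum would be about 23.3, but ad slots are indivisible.
slot 8 + slot 6: cost 5 + 6 = 11 ≤ 15, expected clicks 4 + 15 = 19.
slot 6: cost 6 ≤ 15, expected clicks 15.
Best is slot 8 and slot 6 with total expected clicks 19.

19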